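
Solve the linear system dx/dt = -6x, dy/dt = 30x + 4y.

x(t) = C_1e^(-6t), y(t) = -3C_1e^(-6t) + C_2e^(4t)

Coefficient matrix A = [[-6, 0], [30, 4]].
Characteristic polynomial det(A - λI) = λ^2 + 2λ - 24 = 0.
Eigenvalues λ = -6, 4.
For λ=-6: (A-λI) row 2 is [30, 10], so an eigenvector is (1, -3).
For λ=4: (A-λI) row 1 is [-10, 0], so an eigenvector is (0, 1).
General solution: C_1e^(-6t)(1,-3) + C_2e^(4t)(0,1).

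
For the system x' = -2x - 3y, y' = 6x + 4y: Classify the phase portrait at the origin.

A = [[-2,-3],[6,4]]; det(A-λI) = λ^2 - 2λ + 10.
λ = 1 ± 3i: positive real part.

unstable spiral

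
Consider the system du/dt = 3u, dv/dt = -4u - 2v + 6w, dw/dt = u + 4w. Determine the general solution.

u(t) = C_1e^(3t), v(t) = -2C_1e^(3t) + C_2e^(-2t) + C_3e^(4t), w(t) = -C_1e^(3t) + C_3e^(4t)

Coefficient matrix A = [[3, 0, 0], [-4, -2, 6], [1, 0, 4]].
det(A - λI) = 0 gives eigenvalues λ = 3, -2, 4.
For λ=3: eigenvector (1,-2,-1).
For λ=-2: eigenvector (0,1,0).
For λ=4: eigenvector (0,1,1).
General solution: C_1e^(3t)(1,-2,-1) + C_2e^(-2t)(0,1,0) + C_3e^(4t)(0,1,1).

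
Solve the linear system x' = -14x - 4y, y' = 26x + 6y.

x(t) = -K_1e^(-4t)sin(2t) - K_1e^(-4t)cos(2t) - K_2e^(-4t)sin(2t) + K_2e^(-4t)cos(2t), y(t) = 2K_1e^(-4t)sin(2t) + 3K_1e^(-4t)cos(2t) + 3K_2e^(-4t)sin(2t) - 2K_2e^(-4t)cos(2t)

Coefficient matrix A = [[-14, -4], [26, 6]].
Characteristic polynomial det(A - λI) = λ^2 + 8λ + 20 = 0.
Eigenvalues λ = -4 ± 2i (complex conjugate pair).
For λ=-4+2i: an eigenvector is (-1,3) - i(-1,2) = (-1 + i, 3 - 2i).
A real fundamental pair from Re and Im of e^((-4+2i)t)v: X_1 = e^(-4t)(cos(2t)·(-1,3) + sin(2t)·(-1,2)), X_2 = e^(-4t)(sin(2t)·(-1,3) - cos(2t)·(-1,2)).
General solution: K_1X_1 + K_2X_2.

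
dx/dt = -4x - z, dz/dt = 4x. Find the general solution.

Coefficient matrix A = [[-4, -1], [4, 0]].
Characteristic polynomial det(A - λI) = λ^2 + 4λ + 4 = 0.
Single eigenvalue λ = -2 with algebraic multiplicity 2.
Eigenvector v = (-1,2); generalized eigenvector w with (A-λI)w=v is (2,-3).
General solution: e^(-2t)[c_1·v + c_2·(t·v + w)].

x(t) = -c_1e^(-2t) - c_2te^(-2t) + 2c_2e^(-2t), z(t) = 2c_1e^(-2t) + 2c_2te^(-2t) - 3c_2e^(-2t)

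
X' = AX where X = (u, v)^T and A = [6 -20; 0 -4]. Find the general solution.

Coefficient matrix A = [[6, -20], [0, -4]].
Characteristic polynomial det(A - λI) = λ^2 - 2λ - 24 = 0.
Eigenvalues λ = 6, -4.
For λ=6: (A-λI) row 1 is [0, -20], so an eigenvector is (1, 0).
For λ=-4: (A-λI) row 1 is [10, -20], so an eigenvector is (-2, -1).
General solution: K_1e^(6t)(1,0) + K_2e^(-4t)(-2,-1).

u(t) = K_1e^(6t) - 2K_2e^(-4t), v(t) = -K_2e^(-4t)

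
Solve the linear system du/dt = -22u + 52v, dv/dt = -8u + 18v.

u(t) = 3c_1e^(-2t)sin(4t) + 2c_1e^(-2t)cos(4t) + 2c_2e^(-2t)sin(4t) - 3c_2e^(-2t)cos(4t), v(t) = c_1e^(-2t)sin(4t) + c_1e^(-2t)cos(4t) + c_2e^(-2t)sin(4t) - c_2e^(-2t)cos(4t)

Coefficient matrix A = [[-22, 52], [-8, 18]].
Characteristic polynomial det(A - λI) = λ^2 + 4λ + 20 = 0.
Eigenvalues λ = -2 ± 4i (complex conjugate pair).
For λ=-2+4i: an eigenvector is (2,1) - i(3,1) = (2 - 3i, 1 - i).
A real fundamental pair from Re and Im of e^((-2+4i)t)v: X_1 = e^(-2t)(cos(4t)·(2,1) + sin(4t)·(3,1)), X_2 = e^(-2t)(sin(4t)·(2,1) - cos(4t)·(3,1)).
General solution: c_1X_1 + c_2X_2.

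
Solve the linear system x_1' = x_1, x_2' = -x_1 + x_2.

Coefficient matrix A = [[1, 0], [-1, 1]].
Characteristic polynomial det(A - λI) = λ^2 - 2λ + 1 = 0.
Single eigenvalue λ = 1 with algebraic multiplicity 2.
Eigenvector v = (0,-1); generalized eigenvector w with (A-λI)w=v is (1,-2).
General solution: e^(t)[C_1·v + C_2·(t·v + w)].

x_1(t) = C_2e^(t), x_2(t) = -C_1e^(t) - C_2te^(t) - 2C_2e^(t)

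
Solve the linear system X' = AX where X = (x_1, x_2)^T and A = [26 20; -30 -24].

x_1(t) = -2C_1e^(-4t) - C_2e^(6t), x_2(t) = 3C_1e^(-4t) + C_2e^(6t)

Coefficient matrix A = [[26, 20], [-30, -24]].
Characteristic polynomial det(A - λI) = λ^2 - 2λ - 24 = 0.
Eigenvalues λ = -4, 6.
For λ=-4: (A-λI) row 1 is [30, 20], so an eigenvector is (-2, 3).
For λ=6: (A-λI) row 1 is [20, 20], so an eigenvector is (-1, 1).
General solution: C_1e^(-4t)(-2,3) + C_2e^(6t)(-1,1).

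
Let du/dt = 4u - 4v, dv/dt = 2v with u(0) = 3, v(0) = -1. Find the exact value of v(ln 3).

A = [[4,-4],[0,2]]; eigenvalues λ = 4, 2.
Eigenvectors: (-1,0) for λ=4, (-2,-1) for λ=2.
From the initial condition, c_1 = -5, c_2 = 1.
v(ln 3) = (-5)(3^4)(0) + (1)(3^2)(-1) = -9.

-9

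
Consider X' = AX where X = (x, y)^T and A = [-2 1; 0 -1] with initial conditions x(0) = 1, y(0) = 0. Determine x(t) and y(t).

Coefficient matrix A = [[-2, 1], [0, -1]].
Characteristic polynomial det(A - λI) = λ^2 + 3λ + 2 = 0.
Eigenvalues λ = -2, -1.
For λ=-2: (A-λI) row 1 is [0, 1], so an eigenvector is (1, 0).
For λ=-1: (A-λI) row 1 is [-1, 1], so an eigenvector is (-1, -1).
General solution: c_1e^(-2t)(1,0) + c_2e^(-t)(-1,-1).
Applying x(0)=1, y(0)=0 gives c_1=1, c_2=0.

x(t) = e^(-2t), y(t) = 0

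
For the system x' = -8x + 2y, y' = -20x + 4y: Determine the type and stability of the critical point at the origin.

A = [[-8,2],[-20,4]]; det(A-λI) = λ^2 + 4λ + 8.
λ = -2 ± 2i: negative real part.

stable spiral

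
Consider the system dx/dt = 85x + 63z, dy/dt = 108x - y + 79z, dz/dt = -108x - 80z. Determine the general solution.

Coefficient matrix A = [[85, 0, 63], [108, -1, 79], [-108, 0, -80]].
det(A - λI) = 0 gives eigenvalues λ = -1, 1, 4.
For λ=-1: eigenvector (0,1,0).
For λ=1: eigenvector (-3,-4,4).
For λ=4: eigenvector (-7,-9,9).
General solution: K_1e^(-t)(0,1,0) + K_2e^(t)(-3,-4,4) + K_3e^(4t)(-7,-9,9).

x(t) = -3K_2e^(t) - 7K_3e^(4t), y(t) = K_1e^(-t) - 4K_2e^(t) - 9K_3e^(4t), z(t) = 4K_2e^(t) + 9K_3e^(4t)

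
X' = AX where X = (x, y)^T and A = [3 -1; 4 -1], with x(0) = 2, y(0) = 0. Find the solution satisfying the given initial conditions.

Coefficient matrix A = [[3, -1], [4, -1]].
Characteristic polynomial det(A - λI) = λ^2 - 2λ + 1 = 0.
Single eigenvalue λ = 1 with algebraic multiplicity 2.
Eigenvector v = (1,2); generalized eigenvector w with (A-λI)w=v is (-1,-3).
General solution: e^(t)[K_1·v + K_2·(t·v + w)].
Applying x(0)=2, y(0)=0 gives K_1=6, K_2=4.

x(t) = 4te^(t) + 2e^(t), y(t) = 8te^(t)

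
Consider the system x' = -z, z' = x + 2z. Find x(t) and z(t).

x(t) = -C_1e^(t) - C_2te^(t) - 2C_2e^(t), z(t) = C_1e^(t) + C_2te^(t) + 3C_2e^(t)

Coefficient matrix A = [[0, -1], [1, 2]].
Characteristic polynomial det(A - λI) = λ^2 - 2λ + 1 = 0.
Single eigenvalue λ = 1 with algebraic multiplicity 2.
Eigenvector v = (-1,1); generalized eigenvector w with (A-λI)w=v is (-2,3).
General solution: e^(t)[C_1·v + C_2·(t·v + w)].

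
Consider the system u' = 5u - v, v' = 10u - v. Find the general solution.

Coefficient matrix A = [[5, -1], [10, -1]].
Characteristic polynomial det(A - λI) = λ^2 - 4λ + 5 = 0.
Eigenvalues λ = 2 ± i (complex conjugate pair).
For λ=2+i: an eigenvector is (0,-1) - i(1,3) = (0 - i, -1 - 3i).
A real fundamental pair from Re and Im of e^((2+i)t)v: X_1 = e^(2t)(cos(t)·(0,-1) + sin(t)·(1,3)), X_2 = e^(2t)(sin(t)·(0,-1) - cos(t)·(1,3)).
General solution: K_1X_1 + K_2X_2.

u(t) = K_1e^(2t)sin(t) - K_2e^(2t)cos(t), v(t) = 3K_1e^(2t)sin(t) - K_1e^(2t)cos(t) - K_2e^(2t)sin(t) - 3K_2e^(2t)cos(t)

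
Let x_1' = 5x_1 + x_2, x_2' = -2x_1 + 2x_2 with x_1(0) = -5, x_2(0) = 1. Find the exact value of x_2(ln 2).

80

A = [[5,1],[-2,2]]; eigenvalues λ = 4, 3.
Eigenvectors: (-1,1) for λ=4, (-1,2) for λ=3.
From the initial condition, c_1 = 9, c_2 = -4.
x_2(ln 2) = (9)(2^4)(1) + (-4)(2^3)(2) = 80.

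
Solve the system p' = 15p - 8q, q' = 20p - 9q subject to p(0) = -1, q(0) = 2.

p(t) = -7e^(3t)sin(4t) - e^(3t)cos(4t), q(t) = -11e^(3t)sin(4t) + 2e^(3t)cos(4t)

Coefficient matrix A = [[15, -8], [20, -9]].
Characteristic polynomial det(A - λI) = λ^2 - 6λ + 25 = 0.
Eigenvalues λ = 3 ± 4i (complex conjugate pair).
For λ=3+4i: an eigenvector is (-1,-2) - i(1,1) = (-1 - i, -2 - i).
A real fundamental pair from Re and Im of e^((3+4i)t)v: X_1 = e^(3t)(cos(4t)·(-1,-2) + sin(4t)·(1,1)), X_2 = e^(3t)(sin(4t)·(-1,-2) - cos(4t)·(1,1)).
General solution: K_1X_1 + K_2X_2.
Applying p(0)=-1, q(0)=2 gives K_1=-3, K_2=4.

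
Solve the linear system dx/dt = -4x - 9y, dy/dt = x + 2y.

Coefficient matrix A = [[-4, -9], [1, 2]].
Characteristic polynomial det(A - λI) = λ^2 + 2λ + 1 = 0.
Single eigenvalue λ = -1 with algebraic multiplicity 2.
Eigenvector v = (3,-1); generalized eigenvector w with (A-λI)w=v is (2,-1).
General solution: e^(-t)[C_1·v + C_2·(t·v + w)].

x(t) = 3C_1e^(-t) + 3C_2te^(-t) + 2C_2e^(-t), y(t) = -C_1e^(-t) - C_2te^(-t) - C_2e^(-t)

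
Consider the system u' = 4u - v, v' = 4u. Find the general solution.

u(t) = -c_1e^(2t) - c_2te^(2t), v(t) = -2c_1e^(2t) - 2c_2te^(2t) + c_2e^(2t)

Coefficient matrix A = [[4, -1], [4, 0]].
Characteristic polynomial det(A - λI) = λ^2 - 4λ + 4 = 0.
Single eigenvalue λ = 2 with algebraic multiplicity 2.
Eigenvector v = (-1,-2); generalized eigenvector w with (A-λI)w=v is (0,1).
General solution: e^(2t)[c_1·v + c_2·(t·v + w)].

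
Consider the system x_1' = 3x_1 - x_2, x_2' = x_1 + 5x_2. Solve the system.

x_1(t) = -K_1e^(4t) - K_2te^(4t) + 3K_2e^(4t), x_2(t) = K_1e^(4t) + K_2te^(4t) - 2K_2e^(4t)

Coefficient matrix A = [[3, -1], [1, 5]].
Characteristic polynomial det(A - λI) = λ^2 - 8λ + 16 = 0.
Single eigenvalue λ = 4 with algebraic multiplicity 2.
Eigenvector v = (-1,1); generalized eigenvector w with (A-λI)w=v is (3,-2).
General solution: e^(4t)[K_1·v + K_2·(t·v + w)].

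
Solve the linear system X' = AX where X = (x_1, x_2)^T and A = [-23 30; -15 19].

x_1(t) = -3K_1e^(-2t)sin(3t) - K_1e^(-2t)cos(3t) - K_2e^(-2t)sin(3t) + 3K_2e^(-2t)cos(3t), x_2(t) = -2K_1e^(-2t)sin(3t) - K_1e^(-2t)cos(3t) - K_2e^(-2t)sin(3t) + 2K_2e^(-2t)cos(3t)

Coefficient matrix A = [[-23, 30], [-15, 19]].
Characteristic polynomial det(A - λI) = λ^2 + 4λ + 13 = 0.
Eigenvalues λ = -2 ± 3i (complex conjugate pair).
For λ=-2+3i: an eigenvector is (-1,-1) - i(-3,-2) = (-1 + 3i, -1 + 2i).
A real fundamental pair from Re and Im of e^((-2+3i)t)v: X_1 = e^(-2t)(cos(3t)·(-1,-1) + sin(3t)·(-3,-2)), X_2 = e^(-2t)(sin(3t)·(-1,-1) - cos(3t)·(-3,-2)).
General solution: K_1X_1 + K_2X_2.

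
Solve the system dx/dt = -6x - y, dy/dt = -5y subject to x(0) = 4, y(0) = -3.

x(t) = 3e^(-5t) + e^(-6t), y(t) = -3e^(-5t)

Coefficient matrix A = [[-6, -1], [0, -5]].
Characteristic polynomial det(A - λI) = λ^2 + 11λ + 30 = 0.
Eigenvalues λ = -6, -5.
For λ=-6: (A-λI) row 1 is [0, -1], so an eigenvector is (1, 0).
For λ=-5: (A-λI) row 1 is [-1, -1], so an eigenvector is (-1, 1).
General solution: c_1e^(-6t)(1,0) + c_2e^(-5t)(-1,1).
Applying x(0)=4, y(0)=-3 gives c_1=1, c_2=-3.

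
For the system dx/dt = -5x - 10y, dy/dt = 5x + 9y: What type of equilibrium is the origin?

unstable spiral

A = [[-5,-10],[5,9]]; det(A-λI) = λ^2 - 4λ + 5.
λ = 2 ± i: positive real part.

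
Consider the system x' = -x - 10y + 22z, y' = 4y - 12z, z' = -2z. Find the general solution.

x(t) = -2K_1e^(4t) + K_2e^(-t) - 2K_3e^(-2t), y(t) = K_1e^(4t) + 2K_3e^(-2t), z(t) = K_3e^(-2t)

Coefficient matrix A = [[-1, -10, 22], [0, 4, -12], [0, 0, -2]].
det(A - λI) = 0 gives eigenvalues λ = 4, -1, -2.
For λ=4: eigenvector (-2,1,0).
For λ=-1: eigenvector (1,0,0).
For λ=-2: eigenvector (-2,2,1).
General solution: K_1e^(4t)(-2,1,0) + K_2e^(-t)(1,0,0) + K_3e^(-2t)(-2,2,1).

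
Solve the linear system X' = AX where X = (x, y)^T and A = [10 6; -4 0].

Coefficient matrix A = [[10, 6], [-4, 0]].
Characteristic polynomial det(A - λI) = λ^2 - 10λ + 24 = 0.
Eigenvalues λ = 6, 4.
For λ=6: (A-λI) row 1 is [4, 6], so an eigenvector is (-3, 2).
For λ=4: (A-λI) row 1 is [6, 6], so an eigenvector is (1, -1).
General solution: C_1e^(6t)(-3,2) + C_2e^(4t)(1,-1).

x(t) = -3C_1e^(6t) + C_2e^(4t), y(t) = 2C_1e^(6t) - C_2e^(4t)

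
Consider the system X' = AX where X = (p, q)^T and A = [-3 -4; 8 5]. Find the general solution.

p(t) = -K_1e^(t)cos(4t) - K_2e^(t)sin(4t), q(t) = -K_1e^(t)sin(4t) + K_1e^(t)cos(4t) + K_2e^(t)sin(4t) + K_2e^(t)cos(4t)

Coefficient matrix A = [[-3, -4], [8, 5]].
Characteristic polynomial det(A - λI) = λ^2 - 2λ + 17 = 0.
Eigenvalues λ = 1 ± 4i (complex conjugate pair).
For λ=1+4i: an eigenvector is (-1,1) - i(0,-1) = (-1, 1 + i).
A real fundamental pair from Re and Im of e^((1+4i)t)v: X_1 = e^(t)(cos(4t)·(-1,1) + sin(4t)·(0,-1)), X_2 = e^(t)(sin(4t)·(-1,1) - cos(4t)·(0,-1)).
General solution: K_1X_1 + K_2X_2.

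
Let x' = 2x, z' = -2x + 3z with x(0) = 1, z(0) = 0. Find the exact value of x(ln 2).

A = [[2,0],[-2,3]]; eigenvalues λ = 3, 2.
Eigenvectors: (0,1) for λ=3, (1,2) for λ=2.
From the initial condition, c_1 = -2, c_2 = 1.
x(ln 2) = (-2)(2^3)(0) + (1)(2^2)(1) = 4.

4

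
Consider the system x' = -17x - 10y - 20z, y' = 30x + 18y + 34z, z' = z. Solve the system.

Coefficient matrix A = [[-17, -10, -20], [30, 18, 34], [0, 0, 1]].
det(A - λI) = 0 gives eigenvalues λ = 3, 1, -2.
For λ=3: eigenvector (1,-2,0).
For λ=1: eigenvector (0,-2,1).
For λ=-2: eigenvector (2,-3,0).
General solution: C_1e^(3t)(1,-2,0) + C_2e^(t)(0,-2,1) + C_3e^(-2t)(2,-3,0).

x(t) = C_1e^(3t) + 2C_3e^(-2t), y(t) = -2C_1e^(3t) - 2C_2e^(t) - 3C_3e^(-2t), z(t) = C_2e^(t)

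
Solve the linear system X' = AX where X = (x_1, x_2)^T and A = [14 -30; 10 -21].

x_1(t) = -2C_1e^(-t) - 3C_2e^(-6t), x_2(t) = -C_1e^(-t) - 2C_2e^(-6t)

Coefficient matrix A = [[14, -30], [10, -21]].
Characteristic polynomial det(A - λI) = λ^2 + 7λ + 6 = 0.
Eigenvalues λ = -1, -6.
For λ=-1: (A-λI) row 1 is [15, -30], so an eigenvector is (-2, -1).
For λ=-6: (A-λI) row 1 is [20, -30], so an eigenvector is (-3, -2).
General solution: C_1e^(-t)(-2,-1) + C_2e^(-6t)(-3,-2).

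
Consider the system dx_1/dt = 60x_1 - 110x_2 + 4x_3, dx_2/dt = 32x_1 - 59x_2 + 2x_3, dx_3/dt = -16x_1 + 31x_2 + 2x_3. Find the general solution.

Coefficient matrix A = [[60, -110, 4], [32, -59, 2], [-16, 31, 2]].
det(A - λI) = 0 gives eigenvalues λ = 4, -4, 3.
For λ=4: eigenvector (4,2,-1).
For λ=-4: eigenvector (-7,-4,2).
For λ=3: eigenvector (-2,-1,1).
General solution: K_1e^(4t)(4,2,-1) + K_2e^(-4t)(-7,-4,2) + K_3e^(3t)(-2,-1,1).

x_1(t) = 4K_1e^(4t) - 7K_2e^(-4t) - 2K_3e^(3t), x_2(t) = 2K_1e^(4t) - 4K_2e^(-4t) - K_3e^(3t), x_3(t) = -K_1e^(4t) + 2K_2e^(-4t) + K_3e^(3t)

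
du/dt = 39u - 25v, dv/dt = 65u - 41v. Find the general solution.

Coefficient matrix A = [[39, -25], [65, -41]].
Characteristic polynomial det(A - λI) = λ^2 + 2λ + 26 = 0.
Eigenvalues λ = -1 ± 5i (complex conjugate pair).
For λ=-1+5i: an eigenvector is (-1,-2) - i(2,3) = (-1 - 2i, -2 - 3i).
A real fundamental pair from Re and Im of e^((-1+5i)t)v: X_1 = e^(-t)(cos(5t)·(-1,-2) + sin(5t)·(2,3)), X_2 = e^(-t)(sin(5t)·(-1,-2) - cos(5t)·(2,3)).
General solution: K_1X_1 + K_2X_2.

u(t) = 2K_1e^(-t)sin(5t) - K_1e^(-t)cos(5t) - K_2e^(-t)sin(5t) - 2K_2e^(-t)cos(5t), v(t) = 3K_1e^(-t)sin(5t) - 2K_1e^(-t)cos(5t) - 2K_2e^(-t)sin(5t) - 3K_2e^(-t)cos(5t)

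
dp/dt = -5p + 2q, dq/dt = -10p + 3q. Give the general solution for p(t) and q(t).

p(t) = -c_1e^(-t)cos(2t) - c_2e^(-t)sin(2t), q(t) = c_1e^(-t)sin(2t) - 2c_1e^(-t)cos(2t) - 2c_2e^(-t)sin(2t) - c_2e^(-t)cos(2t)

Coefficient matrix A = [[-5, 2], [-10, 3]].
Characteristic polynomial det(A - λI) = λ^2 + 2λ + 5 = 0.
Eigenvalues λ = -1 ± 2i (complex conjugate pair).
For λ=-1+2i: an eigenvector is (-1,-2) - i(0,1) = (-1, -2 - i).
A real fundamental pair from Re and Im of e^((-1+2i)t)v: X_1 = e^(-t)(cos(2t)·(-1,-2) + sin(2t)·(0,1)), X_2 = e^(-t)(sin(2t)·(-1,-2) - cos(2t)·(0,1)).
General solution: c_1X_1 + c_2X_2.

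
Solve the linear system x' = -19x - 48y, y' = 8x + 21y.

x(t) = 2C_1e^(5t) + 3C_2e^(-3t), y(t) = -C_1e^(5t) - C_2e^(-3t)

Coefficient matrix A = [[-19, -48], [8, 21]].
Characteristic polynomial det(A - λI) = λ^2 - 2λ - 15 = 0.
Eigenvalues λ = 5, -3.
For λ=5: (A-λI) row 1 is [-24, -48], so an eigenvector is (2, -1).
For λ=-3: (A-λI) row 1 is [-16, -48], so an eigenvector is (3, -1).
General solution: C_1e^(5t)(2,-1) + C_2e^(-3t)(3,-1).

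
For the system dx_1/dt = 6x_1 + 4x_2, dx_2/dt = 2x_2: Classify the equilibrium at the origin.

A = [[6,4],[0,2]]; det(A-λI) = λ^2 - 8λ + 12.
λ = 2, 6: both positive.

unstable node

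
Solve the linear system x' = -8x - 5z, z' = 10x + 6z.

x(t) = 2K_1e^(-t)sin(t) - K_1e^(-t)cos(t) - K_2e^(-t)sin(t) - 2K_2e^(-t)cos(t), z(t) = -3K_1e^(-t)sin(t) + K_1e^(-t)cos(t) + K_2e^(-t)sin(t) + 3K_2e^(-t)cos(t)

Coefficient matrix A = [[-8, -5], [10, 6]].
Characteristic polynomial det(A - λI) = λ^2 + 2λ + 2 = 0.
Eigenvalues λ = -1 ± i (complex conjugate pair).
For λ=-1+i: an eigenvector is (-1,1) - i(2,-3) = (-1 - 2i, 1 + 3i).
A real fundamental pair from Re and Im of e^((-1+i)t)v: X_1 = e^(-t)(cos(t)·(-1,1) + sin(t)·(2,-3)), X_2 = e^(-t)(sin(t)·(-1,1) - cos(t)·(2,-3)).
General solution: K_1X_1 + K_2X_2.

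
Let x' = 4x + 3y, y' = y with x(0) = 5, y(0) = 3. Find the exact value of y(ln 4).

12

A = [[4,3],[0,1]]; eigenvalues λ = 1, 4.
Eigenvectors: (1,-1) for λ=1, (1,0) for λ=4.
From the initial condition, c_1 = -3, c_2 = 8.
y(ln 4) = (-3)(4^1)(-1) + (8)(4^4)(0) = 12.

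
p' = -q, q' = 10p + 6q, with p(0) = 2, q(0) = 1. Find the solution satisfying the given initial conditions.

p(t) = -7e^(3t)sin(t) + 2e^(3t)cos(t), q(t) = 23e^(3t)sin(t) + e^(3t)cos(t)

Coefficient matrix A = [[0, -1], [10, 6]].
Characteristic polynomial det(A - λI) = λ^2 - 6λ + 10 = 0.
Eigenvalues λ = 3 ± i (complex conjugate pair).
For λ=3+i: an eigenvector is (0,-1) - i(1,-3) = (0 - i, -1 + 3i).
A real fundamental pair from Re and Im of e^((3+i)t)v: X_1 = e^(3t)(cos(t)·(0,-1) + sin(t)·(1,-3)), X_2 = e^(3t)(sin(t)·(0,-1) - cos(t)·(1,-3)).
General solution: c_1X_1 + c_2X_2.
Applying p(0)=2, q(0)=1 gives c_1=-7, c_2=-2.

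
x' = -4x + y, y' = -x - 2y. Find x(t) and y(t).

Coefficient matrix A = [[-4, 1], [-1, -2]].
Characteristic polynomial det(A - λI) = λ^2 + 6λ + 9 = 0.
Single eigenvalue λ = -3 with algebraic multiplicity 2.
Eigenvector v = (1,1); generalized eigenvector w with (A-λI)w=v is (-3,-2).
General solution: e^(-3t)[C_1·v + C_2·(t·v + w)].

x(t) = C_1e^(-3t) + C_2te^(-3t) - 3C_2e^(-3t), y(t) = C_1e^(-3t) + C_2te^(-3t) - 2C_2e^(-3t)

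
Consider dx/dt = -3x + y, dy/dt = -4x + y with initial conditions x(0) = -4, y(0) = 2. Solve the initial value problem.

Coefficient matrix A = [[-3, 1], [-4, 1]].
Characteristic polynomial det(A - λI) = λ^2 + 2λ + 1 = 0.
Single eigenvalue λ = -1 with algebraic multiplicity 2.
Eigenvector v = (1,2); generalized eigenvector w with (A-λI)w=v is (-2,-3).
General solution: e^(-t)[K_1·v + K_2·(t·v + w)].
Applying x(0)=-4, y(0)=2 gives K_1=16, K_2=10.

x(t) = 10te^(-t) - 4e^(-t), y(t) = 20te^(-t) + 2e^(-t)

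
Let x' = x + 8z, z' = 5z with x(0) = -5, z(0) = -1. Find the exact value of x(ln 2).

-70

A = [[1,8],[0,5]]; eigenvalues λ = 1, 5.
Eigenvectors: (-1,0) for λ=1, (2,1) for λ=5.
From the initial condition, c_1 = 3, c_2 = -1.
x(ln 2) = (3)(2^1)(-1) + (-1)(2^5)(2) = -70.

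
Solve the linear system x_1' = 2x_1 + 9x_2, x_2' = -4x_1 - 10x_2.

Coefficient matrix A = [[2, 9], [-4, -10]].
Characteristic polynomial det(A - λI) = λ^2 + 8λ + 16 = 0.
Single eigenvalue λ = -4 with algebraic multiplicity 2.
Eigenvector v = (-3,2); generalized eigenvector w with (A-λI)w=v is (1,-1).
General solution: e^(-4t)[c_1·v + c_2·(t·v + w)].

x_1(t) = -3c_1e^(-4t) - 3c_2te^(-4t) + c_2e^(-4t), x_2(t) = 2c_1e^(-4t) + 2c_2te^(-4t) - c_2e^(-4t)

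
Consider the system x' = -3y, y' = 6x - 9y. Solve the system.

Coefficient matrix A = [[0, -3], [6, -9]].
Characteristic polynomial det(A - λI) = λ^2 + 9λ + 18 = 0.
Eigenvalues λ = -6, -3.
For λ=-6: (A-λI) row 1 is [6, -3], so an eigenvector is (1, 2).
For λ=-3: (A-λI) row 1 is [3, -3], so an eigenvector is (-1, -1).
General solution: K_1e^(-6t)(1,2) + K_2e^(-3t)(-1,-1).

x(t) = K_1e^(-6t) - K_2e^(-3t), y(t) = 2K_1e^(-6t) - K_2e^(-3t)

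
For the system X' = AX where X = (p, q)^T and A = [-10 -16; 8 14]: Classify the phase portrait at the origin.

A = [[-10,-16],[8,14]]; det(A-λI) = λ^2 - 4λ - 12.
λ = -2, 6: opposite signs.

saddle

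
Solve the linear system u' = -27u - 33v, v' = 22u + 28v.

u(t) = -C_1e^(6t) - 3C_2e^(-5t), v(t) = C_1e^(6t) + 2C_2e^(-5t)

Coefficient matrix A = [[-27, -33], [22, 28]].
Characteristic polynomial det(A - λI) = λ^2 - λ - 30 = 0.
Eigenvalues λ = 6, -5.
For λ=6: (A-λI) row 1 is [-33, -33], so an eigenvector is (-1, 1).
For λ=-5: (A-λI) row 1 is [-22, -33], so an eigenvector is (-3, 2).
General solution: C_1e^(6t)(-1,1) + C_2e^(-5t)(-3,2).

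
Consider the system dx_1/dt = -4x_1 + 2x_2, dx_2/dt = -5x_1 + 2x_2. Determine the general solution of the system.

Coefficient matrix A = [[-4, 2], [-5, 2]].
Characteristic polynomial det(A - λI) = λ^2 + 2λ + 2 = 0.
Eigenvalues λ = -1 ± i (complex conjugate pair).
For λ=-1+i: an eigenvector is (-1,-2) - i(-1,-1) = (-1 + i, -2 + i).
A real fundamental pair from Re and Im of e^((-1+i)t)v: X_1 = e^(-t)(cos(t)·(-1,-2) + sin(t)·(-1,-1)), X_2 = e^(-t)(sin(t)·(-1,-2) - cos(t)·(-1,-1)).
General solution: K_1X_1 + K_2X_2.

x_1(t) = -K_1e^(-t)sin(t) - K_1e^(-t)cos(t) - K_2e^(-t)sin(t) + K_2e^(-t)cos(t), x_2(t) = -K_1e^(-t)sin(t) - 2K_1e^(-t)cos(t) - 2K_2e^(-t)sin(t) + K_2e^(-t)cos(t)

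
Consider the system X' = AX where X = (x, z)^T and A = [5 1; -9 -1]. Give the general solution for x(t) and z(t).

Coefficient matrix A = [[5, 1], [-9, -1]].
Characteristic polynomial det(A - λI) = λ^2 - 4λ + 4 = 0.
Single eigenvalue λ = 2 with algebraic multiplicity 2.
Eigenvector v = (1,-3); generalized eigenvector w with (A-λI)w=v is (1,-2).
General solution: e^(2t)[K_1·v + K_2·(t·v + w)].

x(t) = K_1e^(2t) + K_2te^(2t) + K_2e^(2t), z(t) = -3K_1e^(2t) - 3K_2te^(2t) - 2K_2e^(2t)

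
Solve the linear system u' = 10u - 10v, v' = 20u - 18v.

Coefficient matrix A = [[10, -10], [20, -18]].
Characteristic polynomial det(A - λI) = λ^2 + 8λ + 20 = 0.
Eigenvalues λ = -4 ± 2i (complex conjugate pair).
For λ=-4+2i: an eigenvector is (2,3) - i(-1,-1) = (2 + i, 3 + i).
A real fundamental pair from Re and Im of e^((-4+2i)t)v: X_1 = e^(-4t)(cos(2t)·(2,3) + sin(2t)·(-1,-1)), X_2 = e^(-4t)(sin(2t)·(2,3) - cos(2t)·(-1,-1)).
General solution: c_1X_1 + c_2X_2.

u(t) = -c_1e^(-4t)sin(2t) + 2c_1e^(-4t)cos(2t) + 2c_2e^(-4t)sin(2t) + c_2e^(-4t)cos(2t), v(t) = -c_1e^(-4t)sin(2t) + 3c_1e^(-4t)cos(2t) + 3c_2e^(-4t)sin(2t) + c_2e^(-4t)cos(2t)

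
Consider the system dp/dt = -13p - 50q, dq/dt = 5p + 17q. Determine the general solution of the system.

Coefficient matrix A = [[-13, -50], [5, 17]].
Characteristic polynomial det(A - λI) = λ^2 - 4λ + 29 = 0.
Eigenvalues λ = 2 ± 5i (complex conjugate pair).
For λ=2+5i: an eigenvector is (-1,0) - i(3,-1) = (-1 - 3i, 0 + i).
A real fundamental pair from Re and Im of e^((2+5i)t)v: X_1 = e^(2t)(cos(5t)·(-1,0) + sin(5t)·(3,-1)), X_2 = e^(2t)(sin(5t)·(-1,0) - cos(5t)·(3,-1)).
General solution: K_1X_1 + K_2X_2.

p(t) = 3K_1e^(2t)sin(5t) - K_1e^(2t)cos(5t) - K_2e^(2t)sin(5t) - 3K_2e^(2t)cos(5t), q(t) = -K_1e^(2t)sin(5t) + K_2e^(2t)cos(5t)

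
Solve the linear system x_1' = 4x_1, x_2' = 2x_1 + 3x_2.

x_1(t) = K_2e^(4t), x_2(t) = K_1e^(3t) + 2K_2e^(4t)

Coefficient matrix A = [[4, 0], [2, 3]].
Characteristic polynomial det(A - λI) = λ^2 - 7λ + 12 = 0.
Eigenvalues λ = 3, 4.
For λ=3: (A-λI) row 1 is [1, 0], so an eigenvector is (0, 1).
For λ=4: (A-λI) row 2 is [2, -1], so an eigenvector is (1, 2).
General solution: K_1e^(3t)(0,1) + K_2e^(4t)(1,2).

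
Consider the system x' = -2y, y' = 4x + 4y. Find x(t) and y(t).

Coefficient matrix A = [[0, -2], [4, 4]].
Characteristic polynomial det(A - λI) = λ^2 - 4λ + 8 = 0.
Eigenvalues λ = 2 ± 2i (complex conjugate pair).
For λ=2+2i: an eigenvector is (0,-1) - i(1,-1) = (0 - i, -1 + i).
A real fundamental pair from Re and Im of e^((2+2i)t)v: X_1 = e^(2t)(cos(2t)·(0,-1) + sin(2t)·(1,-1)), X_2 = e^(2t)(sin(2t)·(0,-1) - cos(2t)·(1,-1)).
General solution: K_1X_1 + K_2X_2.

x(t) = K_1e^(2t)sin(2t) - K_2e^(2t)cos(2t), y(t) = -K_1e^(2t)sin(2t) - K_1e^(2t)cos(2t) - K_2e^(2t)sin(2t) + K_2e^(2t)cos(2t)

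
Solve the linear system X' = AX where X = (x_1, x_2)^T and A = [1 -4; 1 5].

x_1(t) = 2c_1e^(3t) + 2c_2te^(3t) - 3c_2e^(3t), x_2(t) = -c_1e^(3t) - c_2te^(3t) + c_2e^(3t)

Coefficient matrix A = [[1, -4], [1, 5]].
Characteristic polynomial det(A - λI) = λ^2 - 6λ + 9 = 0.
Single eigenvalue λ = 3 with algebraic multiplicity 2.
Eigenvector v = (2,-1); generalized eigenvector w with (A-λI)w=v is (-3,1).
General solution: e^(3t)[c_1·v + c_2·(t·v + w)].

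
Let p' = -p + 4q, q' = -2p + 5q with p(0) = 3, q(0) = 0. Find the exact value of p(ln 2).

A = [[-1,4],[-2,5]]; eigenvalues λ = 1, 3.
Eigenvectors: (2,1) for λ=1, (-1,-1) for λ=3.
From the initial condition, c_1 = 3, c_2 = 3.
p(ln 2) = (3)(2^1)(2) + (3)(2^3)(-1) = -12.

-12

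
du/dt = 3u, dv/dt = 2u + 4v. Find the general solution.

Coefficient matrix A = [[3, 0], [2, 4]].
Characteristic polynomial det(A - λI) = λ^2 - 7λ + 12 = 0.
Eigenvalues λ = 3, 4.
For λ=3: (A-λI) row 2 is [2, 1], so an eigenvector is (1, -2).
For λ=4: (A-λI) row 1 is [-1, 0], so an eigenvector is (0, -1).
General solution: c_1e^(3t)(1,-2) + c_2e^(4t)(0,-1).

u(t) = c_1e^(3t), v(t) = -2c_1e^(3t) - c_2e^(4t)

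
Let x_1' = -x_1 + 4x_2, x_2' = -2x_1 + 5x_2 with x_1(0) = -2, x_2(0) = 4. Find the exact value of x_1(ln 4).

592

A = [[-1,4],[-2,5]]; eigenvalues λ = 1, 3.
Eigenvectors: (2,1) for λ=1, (-1,-1) for λ=3.
From the initial condition, c_1 = -6, c_2 = -10.
x_1(ln 4) = (-6)(4^1)(2) + (-10)(4^3)(-1) = 592.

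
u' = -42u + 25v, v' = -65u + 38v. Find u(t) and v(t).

Coefficient matrix A = [[-42, 25], [-65, 38]].
Characteristic polynomial det(A - λI) = λ^2 + 4λ + 29 = 0.
Eigenvalues λ = -2 ± 5i (complex conjugate pair).
For λ=-2+5i: an eigenvector is (-1,-2) - i(-2,-3) = (-1 + 2i, -2 + 3i).
A real fundamental pair from Re and Im of e^((-2+5i)t)v: X_1 = e^(-2t)(cos(5t)·(-1,-2) + sin(5t)·(-2,-3)), X_2 = e^(-2t)(sin(5t)·(-1,-2) - cos(5t)·(-2,-3)).
General solution: K_1X_1 + K_2X_2.

u(t) = -2K_1e^(-2t)sin(5t) - K_1e^(-2t)cos(5t) - K_2e^(-2t)sin(5t) + 2K_2e^(-2t)cos(5t), v(t) = -3K_1e^(-2t)sin(5t) - 2K_1e^(-2t)cos(5t) - 2K_2e^(-2t)sin(5t) + 3K_2e^(-2t)cos(5t)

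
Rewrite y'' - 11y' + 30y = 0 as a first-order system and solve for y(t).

Let x_1 = y, x_2 = y'. Then x_1' = x_2 and x_2' = -30x_1 + 11x_2.
A = [[0,1],[-30,11]]; det(A-λI) = λ^2 - 11λ + 30.
Eigenvalues λ = 6, 5 with eigenvectors (1,6), (1,5).

y(t) = K_1e^(6t) + K_2e^(5t)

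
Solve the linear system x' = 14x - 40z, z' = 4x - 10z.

x(t) = 3K_1e^(2t)sin(4t) + K_1e^(2t)cos(4t) + K_2e^(2t)sin(4t) - 3K_2e^(2t)cos(4t), z(t) = K_1e^(2t)sin(4t) - K_2e^(2t)cos(4t)

Coefficient matrix A = [[14, -40], [4, -10]].
Characteristic polynomial det(A - λI) = λ^2 - 4λ + 20 = 0.
Eigenvalues λ = 2 ± 4i (complex conjugate pair).
For λ=2+4i: an eigenvector is (1,0) - i(3,1) = (1 - 3i, 0 - i).
A real fundamental pair from Re and Im of e^((2+4i)t)v: X_1 = e^(2t)(cos(4t)·(1,0) + sin(4t)·(3,1)), X_2 = e^(2t)(sin(4t)·(1,0) - cos(4t)·(3,1)).
General solution: K_1X_1 + K_2X_2.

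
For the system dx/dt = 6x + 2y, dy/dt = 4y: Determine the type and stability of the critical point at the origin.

A = [[6,2],[0,4]]; det(A-λI) = λ^2 - 10λ + 24.
λ = 6, 4: both positive.

unstable node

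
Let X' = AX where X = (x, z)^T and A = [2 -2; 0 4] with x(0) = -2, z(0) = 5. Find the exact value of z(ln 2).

A = [[2,-2],[0,4]]; eigenvalues λ = 2, 4.
Eigenvectors: (-1,0) for λ=2, (1,-1) for λ=4.
From the initial condition, c_1 = -3, c_2 = -5.
z(ln 2) = (-3)(2^2)(0) + (-5)(2^4)(-1) = 80.

80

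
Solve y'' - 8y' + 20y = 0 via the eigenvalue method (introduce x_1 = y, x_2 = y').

Let x_1 = y, x_2 = y'. Then x_1' = x_2 and x_2' = -20x_1 + 8x_2.
A = [[0,1],[-20,8]]; det(A-λI) = λ^2 - 8λ + 20.
Eigenvalues λ = 4 ± 2i.

y(t) = K_1e^(4t)cos(2t) + K_2e^(4t)sin(2t)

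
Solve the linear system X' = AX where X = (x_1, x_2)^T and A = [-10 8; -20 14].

Coefficient matrix A = [[-10, 8], [-20, 14]].
Characteristic polynomial det(A - λI) = λ^2 - 4λ + 20 = 0.
Eigenvalues λ = 2 ± 4i (complex conjugate pair).
For λ=2+4i: an eigenvector is (-1,-1) - i(1,2) = (-1 - i, -1 - 2i).
A real fundamental pair from Re and Im of e^((2+4i)t)v: X_1 = e^(2t)(cos(4t)·(-1,-1) + sin(4t)·(1,2)), X_2 = e^(2t)(sin(4t)·(-1,-1) - cos(4t)·(1,2)).
General solution: K_1X_1 + K_2X_2.

x_1(t) = K_1e^(2t)sin(4t) - K_1e^(2t)cos(4t) - K_2e^(2t)sin(4t) - K_2e^(2t)cos(4t), x_2(t) = 2K_1e^(2t)sin(4t) - K_1e^(2t)cos(4t) - K_2e^(2t)sin(4t) - 2K_2e^(2t)cos(4t)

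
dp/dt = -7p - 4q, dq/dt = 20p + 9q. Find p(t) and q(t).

Coefficient matrix A = [[-7, -4], [20, 9]].
Characteristic polynomial det(A - λI) = λ^2 - 2λ + 17 = 0.
Eigenvalues λ = 1 ± 4i (complex conjugate pair).
For λ=1+4i: an eigenvector is (0,-1) - i(1,-2) = (0 - i, -1 + 2i).
A real fundamental pair from Re and Im of e^((1+4i)t)v: X_1 = e^(t)(cos(4t)·(0,-1) + sin(4t)·(1,-2)), X_2 = e^(t)(sin(4t)·(0,-1) - cos(4t)·(1,-2)).
General solution: C_1X_1 + C_2X_2.

p(t) = C_1e^(t)sin(4t) - C_2e^(t)cos(4t), q(t) = -2C_1e^(t)sin(4t) - C_1e^(t)cos(4t) - C_2e^(t)sin(4t) + 2C_2e^(t)cos(4t)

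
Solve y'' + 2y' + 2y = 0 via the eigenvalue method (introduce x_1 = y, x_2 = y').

y(t) = K_1e^(-t)cos(t) + K_2e^(-t)sin(t)

Let x_1 = y, x_2 = y'. Then x_1' = x_2 and x_2' = -2x_1 - 2x_2.
A = [[0,1],[-2,-2]]; det(A-λI) = λ^2 + 2λ + 2.
Eigenvalues λ = -1 ± i.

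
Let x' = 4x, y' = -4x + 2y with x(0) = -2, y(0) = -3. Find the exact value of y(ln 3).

261

A = [[4,0],[-4,2]]; eigenvalues λ = 2, 4.
Eigenvectors: (0,1) for λ=2, (1,-2) for λ=4.
From the initial condition, c_1 = -7, c_2 = -2.
y(ln 3) = (-7)(3^2)(1) + (-2)(3^4)(-2) = 261.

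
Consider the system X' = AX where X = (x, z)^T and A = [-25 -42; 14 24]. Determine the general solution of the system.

x(t) = -2c_1e^(-4t) + 3c_2e^(3t), z(t) = c_1e^(-4t) - 2c_2e^(3t)

Coefficient matrix A = [[-25, -42], [14, 24]].
Characteristic polynomial det(A - λI) = λ^2 + λ - 12 = 0.
Eigenvalues λ = -4, 3.
For λ=-4: (A-λI) row 1 is [-21, -42], so an eigenvector is (-2, 1).
For λ=3: (A-λI) row 1 is [-28, -42], so an eigenvector is (3, -2).
General solution: c_1e^(-4t)(-2,1) + c_2e^(3t)(3,-2).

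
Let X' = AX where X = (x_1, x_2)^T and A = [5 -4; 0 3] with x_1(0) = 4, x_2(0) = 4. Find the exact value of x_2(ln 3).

108

A = [[5,-4],[0,3]]; eigenvalues λ = 5, 3.
Eigenvectors: (1,0) for λ=5, (-2,-1) for λ=3.
From the initial condition, c_1 = -4, c_2 = -4.
x_2(ln 3) = (-4)(3^5)(0) + (-4)(3^3)(-1) = 108.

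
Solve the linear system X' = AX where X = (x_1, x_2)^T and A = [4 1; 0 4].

x_1(t) = -c_1e^(4t) - c_2te^(4t) + 3c_2e^(4t), x_2(t) = -c_2e^(4t)

Coefficient matrix A = [[4, 1], [0, 4]].
Characteristic polynomial det(A - λI) = λ^2 - 8λ + 16 = 0.
Single eigenvalue λ = 4 with algebraic multiplicity 2.
Eigenvector v = (-1,0); generalized eigenvector w with (A-λI)w=v is (3,-1).
General solution: e^(4t)[c_1·v + c_2·(t·v + w)].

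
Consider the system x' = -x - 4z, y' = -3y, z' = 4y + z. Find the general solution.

Coefficient matrix A = [[-1, 0, -4], [0, -3, 0], [0, 4, 1]].
det(A - λI) = 0 gives eigenvalues λ = -3, -1, 1.
For λ=-3: eigenvector (-2,1,-1).
For λ=-1: eigenvector (1,0,0).
For λ=1: eigenvector (-2,0,1).
General solution: c_1e^(-3t)(-2,1,-1) + c_2e^(-t)(1,0,0) + c_3e^(t)(-2,0,1).

x(t) = -2c_1e^(-3t) + c_2e^(-t) - 2c_3e^(t), y(t) = c_1e^(-3t), z(t) = -c_1e^(-3t) + c_3e^(t)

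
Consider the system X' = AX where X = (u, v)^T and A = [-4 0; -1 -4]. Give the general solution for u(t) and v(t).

Coefficient matrix A = [[-4, 0], [-1, -4]].
Characteristic polynomial det(A - λI) = λ^2 + 8λ + 16 = 0.
Single eigenvalue λ = -4 with algebraic multiplicity 2.
Eigenvector v = (0,1); generalized eigenvector w with (A-λI)w=v is (-1,0).
General solution: e^(-4t)[K_1·v + K_2·(t·v + w)].

u(t) = -K_2e^(-4t), v(t) = K_1e^(-4t) + K_2te^(-4t)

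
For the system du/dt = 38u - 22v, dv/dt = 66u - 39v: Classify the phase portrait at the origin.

A = [[38,-22],[66,-39]]; det(A-λI) = λ^2 + λ - 30.
λ = -6, 5: opposite signs.

saddle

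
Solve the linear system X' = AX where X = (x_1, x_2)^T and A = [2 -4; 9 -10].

x_1(t) = -2K_1e^(-4t) - 2K_2te^(-4t) - K_2e^(-4t), x_2(t) = -3K_1e^(-4t) - 3K_2te^(-4t) - K_2e^(-4t)

Coefficient matrix A = [[2, -4], [9, -10]].
Characteristic polynomial det(A - λI) = λ^2 + 8λ + 16 = 0.
Single eigenvalue λ = -4 with algebraic multiplicity 2.
Eigenvector v = (-2,-3); generalized eigenvector w with (A-λI)w=v is (-1,-1).
General solution: e^(-4t)[K_1·v + K_2·(t·v + w)].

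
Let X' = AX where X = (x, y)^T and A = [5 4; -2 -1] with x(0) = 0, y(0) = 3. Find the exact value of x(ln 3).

A = [[5,4],[-2,-1]]; eigenvalues λ = 3, 1.
Eigenvectors: (-2,1) for λ=3, (1,-1) for λ=1.
From the initial condition, c_1 = -3, c_2 = -6.
x(ln 3) = (-3)(3^3)(-2) + (-6)(3^1)(1) = 144.

144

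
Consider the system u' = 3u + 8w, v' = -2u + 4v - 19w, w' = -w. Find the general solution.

Coefficient matrix A = [[3, 0, 8], [-2, 4, -19], [0, 0, -1]].
det(A - λI) = 0 gives eigenvalues λ = 3, 4, -1.
For λ=3: eigenvector (1,2,0).
For λ=4: eigenvector (0,1,0).
For λ=-1: eigenvector (-2,3,1).
General solution: C_1e^(3t)(1,2,0) + C_2e^(4t)(0,1,0) + C_3e^(-t)(-2,3,1).

u(t) = C_1e^(3t) - 2C_3e^(-t), v(t) = 2C_1e^(3t) + C_2e^(4t) + 3C_3e^(-t), w(t) = C_3e^(-t)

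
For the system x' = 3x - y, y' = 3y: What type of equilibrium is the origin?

unstable improper node

A = [[3,-1],[0,3]]; det(A-λI) = λ^2 - 6λ + 9.
repeated λ = 3 with a single eigenvector.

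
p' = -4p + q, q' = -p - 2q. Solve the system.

p(t) = -K_1e^(-3t) - K_2te^(-3t) + K_2e^(-3t), q(t) = -K_1e^(-3t) - K_2te^(-3t)

Coefficient matrix A = [[-4, 1], [-1, -2]].
Characteristic polynomial det(A - λI) = λ^2 + 6λ + 9 = 0.
Single eigenvalue λ = -3 with algebraic multiplicity 2.
Eigenvector v = (-1,-1); generalized eigenvector w with (A-λI)w=v is (1,0).
General solution: e^(-3t)[K_1·v + K_2·(t·v + w)].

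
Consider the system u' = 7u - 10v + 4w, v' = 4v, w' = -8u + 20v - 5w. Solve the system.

u(t) = -c_1e^(-t) - c_2e^(3t) - 2c_3e^(4t), v(t) = c_3e^(4t), w(t) = 2c_1e^(-t) + c_2e^(3t) + 4c_3e^(4t)

Coefficient matrix A = [[7, -10, 4], [0, 4, 0], [-8, 20, -5]].
det(A - λI) = 0 gives eigenvalues λ = -1, 3, 4.
For λ=-1: eigenvector (-1,0,2).
For λ=3: eigenvector (-1,0,1).
For λ=4: eigenvector (-2,1,4).
General solution: c_1e^(-t)(-1,0,2) + c_2e^(3t)(-1,0,1) + c_3e^(4t)(-2,1,4).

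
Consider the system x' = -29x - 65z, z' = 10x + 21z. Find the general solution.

Coefficient matrix A = [[-29, -65], [10, 21]].
Characteristic polynomial det(A - λI) = λ^2 + 8λ + 41 = 0.
Eigenvalues λ = -4 ± 5i (complex conjugate pair).
For λ=-4+5i: an eigenvector is (-3,1) - i(2,-1) = (-3 - 2i, 1 + i).
A real fundamental pair from Re and Im of e^((-4+5i)t)v: X_1 = e^(-4t)(cos(5t)·(-3,1) + sin(5t)·(2,-1)), X_2 = e^(-4t)(sin(5t)·(-3,1) - cos(5t)·(2,-1)).
General solution: c_1X_1 + c_2X_2.

x(t) = 2c_1e^(-4t)sin(5t) - 3c_1e^(-4t)cos(5t) - 3c_2e^(-4t)sin(5t) - 2c_2e^(-4t)cos(5t), z(t) = -c_1e^(-4t)sin(5t) + c_1e^(-4t)cos(5t) + c_2e^(-4t)sin(5t) + c_2e^(-4t)cos(5t)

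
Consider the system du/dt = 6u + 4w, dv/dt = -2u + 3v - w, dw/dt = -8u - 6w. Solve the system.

Coefficient matrix A = [[6, 0, 4], [-2, 3, -1], [-8, 0, -6]].
det(A - λI) = 0 gives eigenvalues λ = 3, -2, 2.
For λ=3: eigenvector (0,1,0).
For λ=-2: eigenvector (1,0,-2).
For λ=2: eigenvector (1,1,-1).
General solution: c_1e^(3t)(0,1,0) + c_2e^(-2t)(1,0,-2) + c_3e^(2t)(1,1,-1).

u(t) = c_2e^(-2t) + c_3e^(2t), v(t) = c_1e^(3t) + c_3e^(2t), w(t) = -2c_2e^(-2t) - c_3e^(2t)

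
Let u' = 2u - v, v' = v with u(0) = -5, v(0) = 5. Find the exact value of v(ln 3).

A = [[2,-1],[0,1]]; eigenvalues λ = 1, 2.
Eigenvectors: (1,1) for λ=1, (-1,0) for λ=2.
From the initial condition, c_1 = 5, c_2 = 10.
v(ln 3) = (5)(3^1)(1) + (10)(3^2)(0) = 15.

15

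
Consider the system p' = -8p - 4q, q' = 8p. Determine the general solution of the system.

p(t) = -K_1e^(-4t)cos(4t) - K_2e^(-4t)sin(4t), q(t) = -K_1e^(-4t)sin(4t) + K_1e^(-4t)cos(4t) + K_2e^(-4t)sin(4t) + K_2e^(-4t)cos(4t)

Coefficient matrix A = [[-8, -4], [8, 0]].
Characteristic polynomial det(A - λI) = λ^2 + 8λ + 32 = 0.
Eigenvalues λ = -4 ± 4i (complex conjugate pair).
For λ=-4+4i: an eigenvector is (-1,1) - i(0,-1) = (-1, 1 + i).
A real fundamental pair from Re and Im of e^((-4+4i)t)v: X_1 = e^(-4t)(cos(4t)·(-1,1) + sin(4t)·(0,-1)), X_2 = e^(-4t)(sin(4t)·(-1,1) - cos(4t)·(0,-1)).
General solution: K_1X_1 + K_2X_2.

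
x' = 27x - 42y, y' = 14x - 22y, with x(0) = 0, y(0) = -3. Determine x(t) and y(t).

Coefficient matrix A = [[27, -42], [14, -22]].
Characteristic polynomial det(A - λI) = λ^2 - 5λ - 6 = 0.
Eigenvalues λ = 6, -1.
For λ=6: (A-λI) row 1 is [21, -42], so an eigenvector is (-2, -1).
For λ=-1: (A-λI) row 1 is [28, -42], so an eigenvector is (3, 2).
General solution: C_1e^(6t)(-2,-1) + C_2e^(-t)(3,2).
Applying x(0)=0, y(0)=-3 gives C_1=-9, C_2=-6.

x(t) = 18e^(6t) - 18e^(-t), y(t) = 9e^(6t) - 12e^(-t)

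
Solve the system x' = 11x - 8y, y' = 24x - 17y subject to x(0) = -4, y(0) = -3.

Coefficient matrix A = [[11, -8], [24, -17]].
Characteristic polynomial det(A - λI) = λ^2 + 6λ + 5 = 0.
Eigenvalues λ = -5, -1.
For λ=-5: (A-λI) row 1 is [16, -8], so an eigenvector is (1, 2).
For λ=-1: (A-λI) row 1 is [12, -8], so an eigenvector is (-2, -3).
General solution: c_1e^(-5t)(1,2) + c_2e^(-t)(-2,-3).
Applying x(0)=-4, y(0)=-3 gives c_1=6, c_2=5.

x(t) = -10e^(-t) + 6e^(-5t), y(t) = -15e^(-t) + 12e^(-5t)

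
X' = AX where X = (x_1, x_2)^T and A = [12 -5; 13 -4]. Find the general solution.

Coefficient matrix A = [[12, -5], [13, -4]].
Characteristic polynomial det(A - λI) = λ^2 - 8λ + 17 = 0.
Eigenvalues λ = 4 ± i (complex conjugate pair).
For λ=4+i: an eigenvector is (2,3) - i(1,2) = (2 - i, 3 - 2i).
A real fundamental pair from Re and Im of e^((4+i)t)v: X_1 = e^(4t)(cos(t)·(2,3) + sin(t)·(1,2)), X_2 = e^(4t)(sin(t)·(2,3) - cos(t)·(1,2)).
General solution: K_1X_1 + K_2X_2.

x_1(t) = K_1e^(4t)sin(t) + 2K_1e^(4t)cos(t) + 2K_2e^(4t)sin(t) - K_2e^(4t)cos(t), x_2(t) = 2K_1e^(4t)sin(t) + 3K_1e^(4t)cos(t) + 3K_2e^(4t)sin(t) - 2K_2e^(4t)cos(t)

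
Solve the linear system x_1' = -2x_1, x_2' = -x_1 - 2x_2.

Coefficient matrix A = [[-2, 0], [-1, -2]].
Characteristic polynomial det(A - λI) = λ^2 + 4λ + 4 = 0.
Single eigenvalue λ = -2 with algebraic multiplicity 2.
Eigenvector v = (0,-1); generalized eigenvector w with (A-λI)w=v is (1,-1).
General solution: e^(-2t)[K_1·v + K_2·(t·v + w)].

x_1(t) = K_2e^(-2t), x_2(t) = -K_1e^(-2t) - K_2te^(-2t) - K_2e^(-2t)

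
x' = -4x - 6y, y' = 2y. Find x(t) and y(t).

Coefficient matrix A = [[-4, -6], [0, 2]].
Characteristic polynomial det(A - λI) = λ^2 + 2λ - 8 = 0.
Eigenvalues λ = -4, 2.
For λ=-4: (A-λI) row 1 is [0, -6], so an eigenvector is (1, 0).
For λ=2: (A-λI) row 1 is [-6, -6], so an eigenvector is (1, -1).
General solution: c_1e^(-4t)(1,0) + c_2e^(2t)(1,-1).

x(t) = c_1e^(-4t) + c_2e^(2t), y(t) = -c_2e^(2t)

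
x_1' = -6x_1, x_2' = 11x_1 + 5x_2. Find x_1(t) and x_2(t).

Coefficient matrix A = [[-6, 0], [11, 5]].
Characteristic polynomial det(A - λI) = λ^2 + λ - 30 = 0.
Eigenvalues λ = 5, -6.
For λ=5: (A-λI) row 1 is [-11, 0], so an eigenvector is (0, 1).
For λ=-6: (A-λI) row 2 is [11, 11], so an eigenvector is (-1, 1).
General solution: c_1e^(5t)(0,1) + c_2e^(-6t)(-1,1).

x_1(t) = -c_2e^(-6t), x_2(t) = c_1e^(5t) + c_2e^(-6t)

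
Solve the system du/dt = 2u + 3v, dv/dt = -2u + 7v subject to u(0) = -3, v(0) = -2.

u(t) = -3e^(4t), v(t) = -2e^(4t)

Coefficient matrix A = [[2, 3], [-2, 7]].
Characteristic polynomial det(A - λI) = λ^2 - 9λ + 20 = 0.
Eigenvalues λ = 4, 5.
For λ=4: (A-λI) row 1 is [-2, 3], so an eigenvector is (3, 2).
For λ=5: (A-λI) row 1 is [-3, 3], so an eigenvector is (-1, -1).
General solution: C_1e^(4t)(3,2) + C_2e^(5t)(-1,-1).
Applying u(0)=-3, v(0)=-2 gives C_1=-1, C_2=0.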